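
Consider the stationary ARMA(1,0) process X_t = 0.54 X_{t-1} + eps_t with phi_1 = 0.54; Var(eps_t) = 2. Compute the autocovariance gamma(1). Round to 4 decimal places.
\gamma(1) = 1.5246

Multiply the model equation by X_{t-k} and take expectations. With theta_0 = psi_0 = 1 and psi_j the MA(infinity) weights, this gives
  gamma(k) - sum_i phi_i gamma(k-i) = c_k,
  c_k = sigma^2 * sum_{j=k..q} theta_j psi_{j-k}   (c_k = 0 for k > q),
using gamma(-m) = gamma(m).
Pure AR (q = 0): c_0 = sigma^2 = 2, c_k = 0 for k >= 1.
Equations for k = 0 and k = 1 (AR order 1):
  gamma(0) = phi_1 gamma(1) + c_0
  gamma(1) = phi_1 gamma(0) + c_1
Substituting the second into the first: gamma(0) (1 - phi_1^2) = c_0 + phi_1 c_1, so
  gamma(0) = c_0 / (1 - phi_1^2) = 2 / (1 - (0.54)^2) = 2 / 0.7084 = 2.823264.
  gamma(1) = phi_1 gamma(0) = (0.54)(2.823264) = 1.524562.
Therefore gamma(1) = 1.5246 (to 4 decimal places).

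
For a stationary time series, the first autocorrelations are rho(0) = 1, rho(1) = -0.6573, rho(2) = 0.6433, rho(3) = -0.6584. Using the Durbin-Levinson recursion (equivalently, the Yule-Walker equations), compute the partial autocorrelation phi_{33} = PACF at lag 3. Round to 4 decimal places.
\phi_{33} = -0.3031

The PACF at lag k is phi_{kk}, the last component of the solution
to the Yule-Walker system G_k phi = r_k where
  (G_k)_{ij} = rho(|i - j|), (r_k)_i = rho(i), i,j = 1..k.
Equivalently, Durbin-Levinson gives phi_{kk} iteratively:
  phi_{11} = rho(1)
  phi_{kk} = [rho(k) - sum_{j=1..k-1} phi_{k-1,j} rho(k-j)]
            / [1 - sum_{j=1..k-1} phi_{k-1,j} rho(j)],
  phi_{k,j} = phi_{k-1,j} - phi_{kk} phi_{k-1,k-j},  j = 1..k-1.
Step k = 1:
  phi_11 = rho(1) = -0.6573.
Step k = 2:
  phi_22 = [rho(2) - phi_11 rho(1)] / [1 - phi_11 rho(1)] = [0.6433 - (-0.6573)(-0.6573)] / [1 - (-0.6573)(-0.6573)]
         = 0.21125671 / 0.56795671 = 0.371959.
  Update: phi_21 = phi_11 - phi_22 phi_11 = -0.6573 - (0.371959)(-0.6573) = -0.412811.
Step k = 3:
  phi_33 = [rho(3) - phi_21 rho(2) - phi_22 rho(1)] / [1 - phi_21 rho(1) - phi_22 rho(2)]
    numerator   = -0.6584 - (-0.412811)(0.6433) - (0.371959)(-0.6573) = -0.14834977
    denominator = 1 - (-0.412811)(-0.6573) - (0.371959)(0.6433) = 0.48937784
  phi_33 = -0.14834977 / 0.48937784 = -0.3031.
Therefore phi_{33} = -0.3031.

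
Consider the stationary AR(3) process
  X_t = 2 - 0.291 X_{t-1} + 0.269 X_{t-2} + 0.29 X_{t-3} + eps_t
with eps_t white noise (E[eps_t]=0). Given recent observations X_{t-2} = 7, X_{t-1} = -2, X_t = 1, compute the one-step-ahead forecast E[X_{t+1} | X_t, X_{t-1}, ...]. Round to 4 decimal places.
E[X_{t+1} \mid \mathcal F_t] = 3.2010

For an AR(p) model X_t = c + sum_i phi_i X_{t-i} + eps_t, the
one-step-ahead conditional mean is
  E[X_{t+1} | X_t, ...] = c + sum_i phi_i X_{t+1-i}.
Substitute known values:
  E[X_{t+1} | ...] = 2 + (-0.291) * (1) + (0.269) * (-2) + (0.29) * (7)
                   = 3.2010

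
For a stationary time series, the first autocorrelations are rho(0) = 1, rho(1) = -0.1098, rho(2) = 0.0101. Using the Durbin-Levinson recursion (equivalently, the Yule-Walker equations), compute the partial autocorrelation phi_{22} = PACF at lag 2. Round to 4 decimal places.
\phi_{22} = -0.0020

The PACF at lag k is phi_{kk}, the last component of the solution
to the Yule-Walker system G_k phi = r_k where
  (G_k)_{ij} = rho(|i - j|), (r_k)_i = rho(i), i,j = 1..k.
Equivalently, Durbin-Levinson gives phi_{kk} iteratively:
  phi_{11} = rho(1)
  phi_{kk} = [rho(k) - sum_{j=1..k-1} phi_{k-1,j} rho(k-j)]
            / [1 - sum_{j=1..k-1} phi_{k-1,j} rho(j)],
  phi_{k,j} = phi_{k-1,j} - phi_{kk} phi_{k-1,k-j},  j = 1..k-1.
Step k = 1:
  phi_11 = rho(1) = -0.1098.
Step k = 2:
  phi_22 = [rho(2) - phi_11 rho(1)] / [1 - phi_11 rho(1)] = [0.0101 - (-0.1098)(-0.1098)] / [1 - (-0.1098)(-0.1098)]
         = -0.00195604 / 0.98794396 = -0.002.
Therefore phi_{22} = -0.0020.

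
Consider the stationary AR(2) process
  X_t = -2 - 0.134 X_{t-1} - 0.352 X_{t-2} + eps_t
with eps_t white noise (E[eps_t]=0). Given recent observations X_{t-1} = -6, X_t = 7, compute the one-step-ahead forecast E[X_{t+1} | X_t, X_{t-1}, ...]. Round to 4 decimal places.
E[X_{t+1} \mid \mathcal F_t] = -0.8260

For an AR(p) model X_t = c + sum_i phi_i X_{t-i} + eps_t, the
one-step-ahead conditional mean is
  E[X_{t+1} | X_t, ...] = c + sum_i phi_i X_{t+1-i}.
Substitute known values:
  E[X_{t+1} | ...] = -2 + (-0.134) * (7) + (-0.352) * (-6)
                   = -0.8260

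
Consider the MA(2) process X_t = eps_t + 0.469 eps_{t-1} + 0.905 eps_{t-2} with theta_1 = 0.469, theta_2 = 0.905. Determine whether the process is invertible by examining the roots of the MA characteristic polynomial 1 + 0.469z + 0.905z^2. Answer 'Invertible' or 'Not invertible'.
\text{Invertible}

The MA(q) characteristic polynomial is P(z) = 1 + 0.469z + 0.905z^2.
Invertibility requires all roots to lie outside the unit circle, i.e. |z| > 1 for every root.
Set 1 + (0.469) z + (0.905) z^2 = 0, i.e. a z^2 + b z + c = 0 with a = 0.905, b = 0.469, c = 1.
Discriminant D = b^2 - 4ac = (0.469)^2 - 4*(0.905)*1 = 0.219961 - (3.62) = -3.400039.
D < 0, so the roots are the complex-conjugate pair z = (-b +/- i sqrt(-D)) / (2a) = -0.2591 +/- 1.0187i.
For a conjugate pair |z|^2 = z * conj(z) = (product of roots) = c/a = 1/(0.905) = 1.104972, so |z| = sqrt(1.104972) = 1.0512 for both roots.
Moduli of all roots: 1.0512, 1.0512.
All moduli strictly greater than 1? Yes.
Verdict: Invertible.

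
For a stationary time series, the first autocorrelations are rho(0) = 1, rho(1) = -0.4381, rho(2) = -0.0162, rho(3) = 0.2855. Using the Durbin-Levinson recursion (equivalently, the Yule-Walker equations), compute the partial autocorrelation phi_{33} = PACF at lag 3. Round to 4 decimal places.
\phi_{33} = 0.2170

The PACF at lag k is phi_{kk}, the last component of the solution
to the Yule-Walker system G_k phi = r_k where
  (G_k)_{ij} = rho(|i - j|), (r_k)_i = rho(i), i,j = 1..k.
Equivalently, Durbin-Levinson gives phi_{kk} iteratively:
  phi_{11} = rho(1)
  phi_{kk} = [rho(k) - sum_{j=1..k-1} phi_{k-1,j} rho(k-j)]
            / [1 - sum_{j=1..k-1} phi_{k-1,j} rho(j)],
  phi_{k,j} = phi_{k-1,j} - phi_{kk} phi_{k-1,k-j},  j = 1..k-1.
Step k = 1:
  phi_11 = rho(1) = -0.4381.
Step k = 2:
  phi_22 = [rho(2) - phi_11 rho(1)] / [1 - phi_11 rho(1)] = [-0.0162 - (-0.4381)(-0.4381)] / [1 - (-0.4381)(-0.4381)]
         = -0.20813161 / 0.80806839 = -0.257567.
  Update: phi_21 = phi_11 - phi_22 phi_11 = -0.4381 - (-0.257567)(-0.4381) = -0.55094.
Step k = 3:
  phi_33 = [rho(3) - phi_21 rho(2) - phi_22 rho(1)] / [1 - phi_21 rho(1) - phi_22 rho(2)]
    numerator   = 0.2855 - (-0.55094)(-0.0162) - (-0.257567)(-0.4381) = 0.16373475
    denominator = 1 - (-0.55094)(-0.4381) - (-0.257567)(-0.0162) = 0.75446059
  phi_33 = 0.16373475 / 0.75446059 = 0.217.
Therefore phi_{33} = 0.2170.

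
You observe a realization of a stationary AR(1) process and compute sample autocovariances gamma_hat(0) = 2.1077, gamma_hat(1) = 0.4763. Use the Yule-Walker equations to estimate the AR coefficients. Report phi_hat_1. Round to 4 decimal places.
\hat\phi_{1} = 0.2260

The Yule-Walker equations for an AR(p) process read, in matrix form,
  Gamma_p phi = r_p,   with   (Gamma_p)_{ij} = gamma(|i - j|),
                       (r_p)_i = gamma(i),   i,j = 1..p.
Substitute the sample gammas (Toeplitz matrix and right-hand side of size 1):
  Gamma_p = [[2.1077]]
  r_p     = [0.4763]
With p = 1 this is the single equation gamma(0) phi_1 = gamma(1):
  phi_hat_1 = gamma(1) / gamma(0) = 0.4763 / 2.1077 = 0.2260.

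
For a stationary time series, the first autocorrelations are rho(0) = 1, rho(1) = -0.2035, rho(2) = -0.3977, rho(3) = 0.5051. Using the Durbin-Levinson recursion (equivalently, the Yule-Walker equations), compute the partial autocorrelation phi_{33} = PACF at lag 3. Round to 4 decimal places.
\phi_{33} = 0.3880

The PACF at lag k is phi_{kk}, the last component of the solution
to the Yule-Walker system G_k phi = r_k where
  (G_k)_{ij} = rho(|i - j|), (r_k)_i = rho(i), i,j = 1..k.
Equivalently, Durbin-Levinson gives phi_{kk} iteratively:
  phi_{11} = rho(1)
  phi_{kk} = [rho(k) - sum_{j=1..k-1} phi_{k-1,j} rho(k-j)]
            / [1 - sum_{j=1..k-1} phi_{k-1,j} rho(j)],
  phi_{k,j} = phi_{k-1,j} - phi_{kk} phi_{k-1,k-j},  j = 1..k-1.
Step k = 1:
  phi_11 = rho(1) = -0.2035.
Step k = 2:
  phi_22 = [rho(2) - phi_11 rho(1)] / [1 - phi_11 rho(1)] = [-0.3977 - (-0.2035)(-0.2035)] / [1 - (-0.2035)(-0.2035)]
         = -0.43911225 / 0.95858775 = -0.458082.
  Update: phi_21 = phi_11 - phi_22 phi_11 = -0.2035 - (-0.458082)(-0.2035) = -0.29672.
Step k = 3:
  phi_33 = [rho(3) - phi_21 rho(2) - phi_22 rho(1)] / [1 - phi_21 rho(1) - phi_22 rho(2)]
    numerator   = 0.5051 - (-0.29672)(-0.3977) - (-0.458082)(-0.2035) = 0.29387476
    denominator = 1 - (-0.29672)(-0.2035) - (-0.458082)(-0.3977) = 0.75743812
  phi_33 = 0.29387476 / 0.75743812 = 0.388.
Therefore phi_{33} = 0.3880.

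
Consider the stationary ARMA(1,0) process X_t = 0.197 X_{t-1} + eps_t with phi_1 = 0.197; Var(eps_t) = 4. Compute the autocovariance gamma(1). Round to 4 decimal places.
\gamma(1) = 0.8198

Multiply the model equation by X_{t-k} and take expectations. With theta_0 = psi_0 = 1 and psi_j the MA(infinity) weights, this gives
  gamma(k) - sum_i phi_i gamma(k-i) = c_k,
  c_k = sigma^2 * sum_{j=k..q} theta_j psi_{j-k}   (c_k = 0 for k > q),
using gamma(-m) = gamma(m).
Pure AR (q = 0): c_0 = sigma^2 = 4, c_k = 0 for k >= 1.
Equations for k = 0 and k = 1 (AR order 1):
  gamma(0) = phi_1 gamma(1) + c_0
  gamma(1) = phi_1 gamma(0) + c_1
Substituting the second into the first: gamma(0) (1 - phi_1^2) = c_0 + phi_1 c_1, so
  gamma(0) = c_0 / (1 - phi_1^2) = 4 / (1 - (0.197)^2) = 4 / 0.961191 = 4.161504.
  gamma(1) = phi_1 gamma(0) = (0.197)(4.161504) = 0.819816.
Therefore gamma(1) = 0.8198 (to 4 decimal places).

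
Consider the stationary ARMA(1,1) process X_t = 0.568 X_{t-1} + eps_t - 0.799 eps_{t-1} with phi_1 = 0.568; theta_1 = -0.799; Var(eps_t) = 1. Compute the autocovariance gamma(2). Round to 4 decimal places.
\gamma(2) = -0.1058

Multiply the model equation by X_{t-k} and take expectations. With theta_0 = psi_0 = 1 and psi_j the MA(infinity) weights, this gives
  gamma(k) - sum_i phi_i gamma(k-i) = c_k,
  c_k = sigma^2 * sum_{j=k..q} theta_j psi_{j-k}   (c_k = 0 for k > q),
using gamma(-m) = gamma(m).
psi-weights needed (psi_j = theta_j + sum_i phi_i psi_{j-i}):
  psi_1 = theta_1 + phi_1 = -0.799 + (0.568) = -0.231
Right-hand sides:
  c_0 = sigma^2 (1 + theta_1 psi_1) = 1 * (1 + (-0.799)(-0.231)) = 1 * 1.184569 = 1.184569
  c_1 = sigma^2 theta_1 = 1 * (-0.799) = -0.799
  c_2 = 0
Equations for k = 0 and k = 1 (AR order 1):
  gamma(0) = phi_1 gamma(1) + c_0
  gamma(1) = phi_1 gamma(0) + c_1
Substituting the second into the first: gamma(0) (1 - phi_1^2) = c_0 + phi_1 c_1, so
  gamma(0) = (c_0 + phi_1 c_1) / (1 - phi_1^2) = (1.184569 + (0.568)(-0.799)) / (1 - (0.568)^2) = 0.730737 / 0.677376 = 1.078776.
  gamma(1) = phi_1 gamma(0) + c_1 = (0.568)(1.078776) + (-0.799) = -0.186255.
For k = 2 (> q): gamma(2) = phi_1 gamma(1) = (0.568)(-0.186255) = -0.105793.
Therefore gamma(2) = -0.1058 (to 4 decimal places).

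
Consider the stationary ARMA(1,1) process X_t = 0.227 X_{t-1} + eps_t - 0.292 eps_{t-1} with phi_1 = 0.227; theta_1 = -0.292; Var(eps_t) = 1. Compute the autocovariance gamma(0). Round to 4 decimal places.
\gamma(0) = 1.0045

Multiply the model equation by X_{t-k} and take expectations. With theta_0 = psi_0 = 1 and psi_j the MA(infinity) weights, this gives
  gamma(k) - sum_i phi_i gamma(k-i) = c_k,
  c_k = sigma^2 * sum_{j=k..q} theta_j psi_{j-k}   (c_k = 0 for k > q),
using gamma(-m) = gamma(m).
psi-weights needed (psi_j = theta_j + sum_i phi_i psi_{j-i}):
  psi_1 = theta_1 + phi_1 = -0.292 + (0.227) = -0.065
Right-hand sides:
  c_0 = sigma^2 (1 + theta_1 psi_1) = 1 * (1 + (-0.292)(-0.065)) = 1 * 1.01898 = 1.01898
  c_1 = sigma^2 theta_1 = 1 * (-0.292) = -0.292
  c_2 = 0
Equations for k = 0 and k = 1 (AR order 1):
  gamma(0) = phi_1 gamma(1) + c_0
  gamma(1) = phi_1 gamma(0) + c_1
Substituting the second into the first: gamma(0) (1 - phi_1^2) = c_0 + phi_1 c_1, so
  gamma(0) = (c_0 + phi_1 c_1) / (1 - phi_1^2) = (1.01898 + (0.227)(-0.292)) / (1 - (0.227)^2) = 0.952696 / 0.948471 = 1.004455.
Therefore gamma(0) = 1.0045 (to 4 decimal places).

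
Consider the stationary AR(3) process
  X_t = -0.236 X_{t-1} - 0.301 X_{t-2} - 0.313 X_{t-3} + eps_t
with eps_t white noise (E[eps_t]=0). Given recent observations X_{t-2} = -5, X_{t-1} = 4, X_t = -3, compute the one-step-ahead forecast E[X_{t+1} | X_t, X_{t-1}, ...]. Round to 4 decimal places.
E[X_{t+1} \mid \mathcal F_t] = 1.0690

For an AR(p) model X_t = c + sum_i phi_i X_{t-i} + eps_t, the
one-step-ahead conditional mean is
  E[X_{t+1} | X_t, ...] = c + sum_i phi_i X_{t+1-i}.
Substitute known values:
  E[X_{t+1} | ...] = (-0.236) * (-3) + (-0.301) * (4) + (-0.313) * (-5)
                   = 1.0690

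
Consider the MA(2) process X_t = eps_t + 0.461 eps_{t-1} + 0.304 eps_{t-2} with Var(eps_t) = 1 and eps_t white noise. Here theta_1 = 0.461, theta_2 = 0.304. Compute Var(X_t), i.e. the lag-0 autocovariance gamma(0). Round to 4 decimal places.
\gamma(0) = 1.3049

For an MA(q) process X_t = eps_t + sum_i theta_i eps_{t-i} with
Var(eps_t) = sigma^2, the variance is
  gamma(0) = sigma^2 * (1 + sum_i theta_i^2).
  sum_i theta_i^2 = (0.461)^2 + (0.304)^2 = 0.212521 + 0.092416 = 0.304937.
  gamma(0) = 1 * (1 + 0.304937) = 1 * 1.304937 = 1.304937, which rounds to 1.3049.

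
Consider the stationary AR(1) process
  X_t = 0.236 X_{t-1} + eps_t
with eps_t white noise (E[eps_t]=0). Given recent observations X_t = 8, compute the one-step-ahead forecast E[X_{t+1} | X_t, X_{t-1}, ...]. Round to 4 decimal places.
E[X_{t+1} \mid \mathcal F_t] = 1.8880

For an AR(p) model X_t = c + sum_i phi_i X_{t-i} + eps_t, the
one-step-ahead conditional mean is
  E[X_{t+1} | X_t, ...] = c + sum_i phi_i X_{t+1-i}.
Substitute known values:
  E[X_{t+1} | ...] = (0.236) * (8)
                   = 1.8880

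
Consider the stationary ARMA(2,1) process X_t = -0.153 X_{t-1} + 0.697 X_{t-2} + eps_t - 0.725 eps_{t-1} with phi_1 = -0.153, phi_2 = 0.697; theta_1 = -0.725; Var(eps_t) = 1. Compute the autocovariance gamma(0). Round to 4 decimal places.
\gamma(0) = 5.8937

Multiply the model equation by X_{t-k} and take expectations. With theta_0 = psi_0 = 1 and psi_j the MA(infinity) weights, this gives
  gamma(k) - sum_i phi_i gamma(k-i) = c_k,
  c_k = sigma^2 * sum_{j=k..q} theta_j psi_{j-k}   (c_k = 0 for k > q),
using gamma(-m) = gamma(m).
psi-weights needed (psi_j = theta_j + sum_i phi_i psi_{j-i}):
  psi_1 = theta_1 + phi_1 = -0.725 + (-0.153) = -0.878
Right-hand sides:
  c_0 = sigma^2 (1 + theta_1 psi_1) = 1 * (1 + (-0.725)(-0.878)) = 1 * 1.63655 = 1.63655
  c_1 = sigma^2 theta_1 = 1 * (-0.725) = -0.725
  c_2 = 0
Equations for k = 0, 1, 2 (AR order 2, c_2 = 0):
  (E0) gamma(0) = phi_1 gamma(1) + phi_2 gamma(2) + c_0
  (E1) gamma(1) = phi_1 gamma(0) + phi_2 gamma(1) + c_1
  (E2) gamma(2) = phi_1 gamma(1) + phi_2 gamma(0)
From (E1): gamma(1) = A gamma(0) + B with
  A = phi_1 / (1 - phi_2) = -0.153 / 0.303 = -0.50495,   B = c_1 / (1 - phi_2) = -0.725 / 0.303 = -2.392739.
Insert (E2) into (E0): gamma(0) (1 - phi_2^2) = phi_1 (1 + phi_2) gamma(1) + c_0.
  phi_1 (1 + phi_2) = (-0.153)(1.697) = -0.259641,   1 - phi_2^2 = 0.514191.
Replace gamma(1) by A gamma(0) + B and collect gamma(0):
  gamma(0) [0.514191 - (-0.259641)(-0.50495)] = (-0.259641)(-2.392739) + 1.63655
  gamma(0) * 0.383085 = 2.257803
  gamma(0) = 2.257803 / 0.383085 = 5.893737.
Therefore gamma(0) = 5.8937 (to 4 decimal places).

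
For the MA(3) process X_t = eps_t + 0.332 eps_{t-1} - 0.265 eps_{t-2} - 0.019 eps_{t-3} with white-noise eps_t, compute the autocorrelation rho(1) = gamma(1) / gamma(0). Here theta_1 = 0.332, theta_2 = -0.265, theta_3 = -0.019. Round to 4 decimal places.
\rho(1) = 0.2109

For an MA(q) process with theta_0 = 1, the autocovariance is
  gamma(k) = sigma^2 * sum_{i=0..q-k} theta_i * theta_{i+k},
and rho(k) = gamma(k) / gamma(0). Sigma^2 cancels.
  numerator   = (1)*(0.332) + (0.332)*(-0.265) + (-0.265)*(-0.019) = 0.249055.
  denominator = (1)^2 + (0.332)^2 + (-0.265)^2 + (-0.019)^2 = 1.18081.
  rho(1) = 0.249055 / 1.18081 = 0.2109.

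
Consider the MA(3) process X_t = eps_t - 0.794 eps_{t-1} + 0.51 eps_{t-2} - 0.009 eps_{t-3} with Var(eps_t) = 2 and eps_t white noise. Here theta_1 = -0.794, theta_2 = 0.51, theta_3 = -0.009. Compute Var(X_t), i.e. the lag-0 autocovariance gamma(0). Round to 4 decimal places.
\gamma(0) = 3.7812

For an MA(q) process X_t = eps_t + sum_i theta_i eps_{t-i} with
Var(eps_t) = sigma^2, the variance is
  gamma(0) = sigma^2 * (1 + sum_i theta_i^2).
  sum_i theta_i^2 = (-0.794)^2 + (0.51)^2 + (-0.009)^2 = 0.630436 + 0.2601 + 0.000081 = 0.890617.
  gamma(0) = 2 * (1 + 0.890617) = 2 * 1.890617 = 3.781234, which rounds to 3.7812.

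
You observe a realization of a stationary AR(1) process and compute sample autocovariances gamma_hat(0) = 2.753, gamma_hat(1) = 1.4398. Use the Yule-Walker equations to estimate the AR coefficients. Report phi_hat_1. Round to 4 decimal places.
\hat\phi_{1} = 0.5230

The Yule-Walker equations for an AR(p) process read, in matrix form,
  Gamma_p phi = r_p,   with   (Gamma_p)_{ij} = gamma(|i - j|),
                       (r_p)_i = gamma(i),   i,j = 1..p.
Substitute the sample gammas (Toeplitz matrix and right-hand side of size 1):
  Gamma_p = [[2.753]]
  r_p     = [1.4398]
With p = 1 this is the single equation gamma(0) phi_1 = gamma(1):
  phi_hat_1 = gamma(1) / gamma(0) = 1.4398 / 2.753 = 0.5230.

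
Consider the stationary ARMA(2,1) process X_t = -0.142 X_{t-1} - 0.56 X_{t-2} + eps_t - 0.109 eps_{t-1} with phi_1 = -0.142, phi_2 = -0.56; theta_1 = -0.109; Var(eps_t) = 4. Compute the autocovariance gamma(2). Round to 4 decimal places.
\gamma(2) = -3.2770

Multiply the model equation by X_{t-k} and take expectations. With theta_0 = psi_0 = 1 and psi_j the MA(infinity) weights, this gives
  gamma(k) - sum_i phi_i gamma(k-i) = c_k,
  c_k = sigma^2 * sum_{j=k..q} theta_j psi_{j-k}   (c_k = 0 for k > q),
using gamma(-m) = gamma(m).
psi-weights needed (psi_j = theta_j + sum_i phi_i psi_{j-i}):
  psi_1 = theta_1 + phi_1 = -0.109 + (-0.142) = -0.251
Right-hand sides:
  c_0 = sigma^2 (1 + theta_1 psi_1) = 4 * (1 + (-0.109)(-0.251)) = 4 * 1.027359 = 4.109436
  c_1 = sigma^2 theta_1 = 4 * (-0.109) = -0.436
  c_2 = 0
Equations for k = 0, 1, 2 (AR order 2, c_2 = 0):
  (E0) gamma(0) = phi_1 gamma(1) + phi_2 gamma(2) + c_0
  (E1) gamma(1) = phi_1 gamma(0) + phi_2 gamma(1) + c_1
  (E2) gamma(2) = phi_1 gamma(1) + phi_2 gamma(0)
From (E1): gamma(1) = A gamma(0) + B with
  A = phi_1 / (1 - phi_2) = -0.142 / 1.56 = -0.091026,   B = c_1 / (1 - phi_2) = -0.436 / 1.56 = -0.279487.
Insert (E2) into (E0): gamma(0) (1 - phi_2^2) = phi_1 (1 + phi_2) gamma(1) + c_0.
  phi_1 (1 + phi_2) = (-0.142)(0.44) = -0.06248,   1 - phi_2^2 = 0.6864.
Replace gamma(1) by A gamma(0) + B and collect gamma(0):
  gamma(0) [0.6864 - (-0.06248)(-0.091026)] = (-0.06248)(-0.279487) + 4.109436
  gamma(0) * 0.680713 = 4.126898
  gamma(0) = 4.126898 / 0.680713 = 6.062614.
  gamma(1) = A gamma(0) + B = (-0.091026)(6.062614) + (-0.279487) = -0.83134.
  gamma(2) = phi_1 gamma(1) + phi_2 gamma(0) = (-0.142)(-0.83134) + (-0.56)(6.062614) = -3.277013.
Therefore gamma(2) = -3.2770 (to 4 decimal places).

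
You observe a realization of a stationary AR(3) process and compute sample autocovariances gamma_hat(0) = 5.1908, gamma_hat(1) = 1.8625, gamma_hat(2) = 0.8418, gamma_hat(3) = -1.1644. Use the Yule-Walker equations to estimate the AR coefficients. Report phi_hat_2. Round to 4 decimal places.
\hat\phi_{2} = 0.1550

The Yule-Walker equations for an AR(p) process read, in matrix form,
  Gamma_p phi = r_p,   with   (Gamma_p)_{ij} = gamma(|i - j|),
                       (r_p)_i = gamma(i),   i,j = 1..p.
Substitute the sample gammas (Toeplitz matrix and right-hand side of size 3):
  Gamma_p = [[5.1908, 1.8625, 0.8418], [1.8625, 5.1908, 1.8625], [0.8418, 1.8625, 5.1908]]
  r_p     = [1.8625, 0.8418, -1.1644]
Written out (R1..R3):
  (R1) 5.1908 phi_1 + 1.8625 phi_2 + 0.8418 phi_3 = 1.8625
  (R2) 1.8625 phi_1 + 5.1908 phi_2 + 1.8625 phi_3 = 0.8418
  (R3) 0.8418 phi_1 + 1.8625 phi_2 + 5.1908 phi_3 = -1.1644
Gaussian elimination:
  R2 <- R2 - (1.8625/5.1908) R1 = R2 - (0.358808) R1:  4.52252 phi_2 + 1.560456 phi_3 = 0.17352
  R3 <- R3 - (0.8418/5.1908) R1 = R3 - (0.162172) R1:  1.560456 phi_2 + 5.054284 phi_3 = -1.466444
  R3 <- R3 - (1.560456/4.52252) R2 = R3 - (0.345041) R2:  4.515863 phi_3 = -1.526316
Back-substitution:
  phi_hat_3 = -1.526316 / 4.515863 = -0.33799
  phi_hat_2 = (0.17352 - (1.560456)(-0.33799)) / 4.52252 = 0.154988
  phi_hat_1 = (1.8625 - (1.8625)(0.154988) - (0.8418)(-0.33799)) / 5.1908 = 0.358009
So phi_hat = [0.3580, 0.1550, -0.3380].
Therefore phi_hat_2 = 0.1550.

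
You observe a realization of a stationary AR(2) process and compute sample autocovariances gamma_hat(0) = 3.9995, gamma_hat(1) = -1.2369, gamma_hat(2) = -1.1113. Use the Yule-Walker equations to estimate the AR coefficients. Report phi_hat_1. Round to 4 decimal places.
\hat\phi_{1} = -0.4370

The Yule-Walker equations for an AR(p) process read, in matrix form,
  Gamma_p phi = r_p,   with   (Gamma_p)_{ij} = gamma(|i - j|),
                       (r_p)_i = gamma(i),   i,j = 1..p.
Substitute the sample gammas (Toeplitz matrix and right-hand side of size 2):
  Gamma_p = [[3.9995, -1.2369], [-1.2369, 3.9995]]
  r_p     = [-1.2369, -1.1113]
Written out:
  3.9995 phi_1 - 1.2369 phi_2 = -1.2369
  -1.2369 phi_1 + 3.9995 phi_2 = -1.1113
Solve by Cramer's rule:
  det = gamma(0)^2 - gamma(1)^2 = (3.9995)^2 - (-1.2369)^2 = 15.99600025 - 1.52992161 = 14.46607864
  phi_hat_1 = [gamma(1) gamma(0) - gamma(1) gamma(2)] / det = [(-1.2369)(3.9995) - (-1.2369)(-1.1113)] / 14.46607864 = -6.32154852 / 14.46607864 = -0.437
  phi_hat_2 = [gamma(0) gamma(2) - gamma(1)^2] / det = [(3.9995)(-1.1113) - (-1.2369)^2] / 14.46607864 = -5.97456596 / 14.46607864 = -0.413
So phi_hat = [-0.4370, -0.4130].
Therefore phi_hat_1 = -0.4370.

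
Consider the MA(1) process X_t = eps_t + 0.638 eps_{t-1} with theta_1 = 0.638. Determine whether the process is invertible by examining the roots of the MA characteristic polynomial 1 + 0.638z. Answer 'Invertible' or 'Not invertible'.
\text{Invertible}

The MA(q) characteristic polynomial is P(z) = 1 + 0.638z.
Invertibility requires all roots to lie outside the unit circle, i.e. |z| > 1 for every root.
This is linear in z: 1 + (0.638) z = 0  =>  z = -1/(0.638) = -1.567398,  |z| = 1.567398.
Moduli of all roots: 1.5674.
All moduli strictly greater than 1? Yes.
Verdict: Invertible.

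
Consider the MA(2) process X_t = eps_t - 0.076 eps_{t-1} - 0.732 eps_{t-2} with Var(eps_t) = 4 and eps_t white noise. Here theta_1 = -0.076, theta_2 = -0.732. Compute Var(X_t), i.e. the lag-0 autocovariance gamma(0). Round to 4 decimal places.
\gamma(0) = 6.1664

For an MA(q) process X_t = eps_t + sum_i theta_i eps_{t-i} with
Var(eps_t) = sigma^2, the variance is
  gamma(0) = sigma^2 * (1 + sum_i theta_i^2).
  sum_i theta_i^2 = (-0.076)^2 + (-0.732)^2 = 0.005776 + 0.535824 = 0.5416.
  gamma(0) = 4 * (1 + 0.5416) = 4 * 1.5416 = 6.1664.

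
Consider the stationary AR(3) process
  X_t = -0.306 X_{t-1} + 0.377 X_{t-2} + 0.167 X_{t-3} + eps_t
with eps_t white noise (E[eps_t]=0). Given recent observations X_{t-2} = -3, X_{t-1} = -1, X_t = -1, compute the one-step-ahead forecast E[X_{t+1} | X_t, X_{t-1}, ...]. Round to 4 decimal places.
E[X_{t+1} \mid \mathcal F_t] = -0.5720

For an AR(p) model X_t = c + sum_i phi_i X_{t-i} + eps_t, the
one-step-ahead conditional mean is
  E[X_{t+1} | X_t, ...] = c + sum_i phi_i X_{t+1-i}.
Substitute known values:
  E[X_{t+1} | ...] = (-0.306) * (-1) + (0.377) * (-1) + (0.167) * (-3)
                   = -0.5720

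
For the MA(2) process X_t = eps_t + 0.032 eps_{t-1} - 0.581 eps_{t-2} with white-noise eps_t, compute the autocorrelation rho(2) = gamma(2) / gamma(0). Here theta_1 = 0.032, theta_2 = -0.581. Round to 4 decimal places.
\rho(2) = -0.4340

For an MA(q) process with theta_0 = 1, the autocovariance is
  gamma(k) = sigma^2 * sum_{i=0..q-k} theta_i * theta_{i+k},
and rho(k) = gamma(k) / gamma(0). Sigma^2 cancels.
  numerator   = (1)*(-0.581) = -0.581.
  denominator = (1)^2 + (0.032)^2 + (-0.581)^2 = 1.338585.
  rho(2) = -0.581 / 1.338585 = -0.4340.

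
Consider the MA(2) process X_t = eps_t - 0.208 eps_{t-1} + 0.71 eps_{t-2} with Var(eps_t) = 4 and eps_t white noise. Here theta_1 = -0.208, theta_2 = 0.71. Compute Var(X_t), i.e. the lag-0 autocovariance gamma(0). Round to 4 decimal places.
\gamma(0) = 6.1895

For an MA(q) process X_t = eps_t + sum_i theta_i eps_{t-i} with
Var(eps_t) = sigma^2, the variance is
  gamma(0) = sigma^2 * (1 + sum_i theta_i^2).
  sum_i theta_i^2 = (-0.208)^2 + (0.71)^2 = 0.043264 + 0.5041 = 0.547364.
  gamma(0) = 4 * (1 + 0.547364) = 4 * 1.547364 = 6.189456, which rounds to 6.1895.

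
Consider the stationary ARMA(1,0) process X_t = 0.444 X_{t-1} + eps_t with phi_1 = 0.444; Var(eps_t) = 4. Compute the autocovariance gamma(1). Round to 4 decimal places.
\gamma(1) = 2.2121

Multiply the model equation by X_{t-k} and take expectations. With theta_0 = psi_0 = 1 and psi_j the MA(infinity) weights, this gives
  gamma(k) - sum_i phi_i gamma(k-i) = c_k,
  c_k = sigma^2 * sum_{j=k..q} theta_j psi_{j-k}   (c_k = 0 for k > q),
using gamma(-m) = gamma(m).
Pure AR (q = 0): c_0 = sigma^2 = 4, c_k = 0 for k >= 1.
Equations for k = 0 and k = 1 (AR order 1):
  gamma(0) = phi_1 gamma(1) + c_0
  gamma(1) = phi_1 gamma(0) + c_1
Substituting the second into the first: gamma(0) (1 - phi_1^2) = c_0 + phi_1 c_1, so
  gamma(0) = c_0 / (1 - phi_1^2) = 4 / (1 - (0.444)^2) = 4 / 0.802864 = 4.982164.
  gamma(1) = phi_1 gamma(0) = (0.444)(4.982164) = 2.212081.
Therefore gamma(1) = 2.2121 (to 4 decimal places).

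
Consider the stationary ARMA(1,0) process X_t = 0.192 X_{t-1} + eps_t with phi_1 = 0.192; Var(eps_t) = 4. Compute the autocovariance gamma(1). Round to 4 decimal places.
\gamma(1) = 0.7974

Multiply the model equation by X_{t-k} and take expectations. With theta_0 = psi_0 = 1 and psi_j the MA(infinity) weights, this gives
  gamma(k) - sum_i phi_i gamma(k-i) = c_k,
  c_k = sigma^2 * sum_{j=k..q} theta_j psi_{j-k}   (c_k = 0 for k > q),
using gamma(-m) = gamma(m).
Pure AR (q = 0): c_0 = sigma^2 = 4, c_k = 0 for k >= 1.
Equations for k = 0 and k = 1 (AR order 1):
  gamma(0) = phi_1 gamma(1) + c_0
  gamma(1) = phi_1 gamma(0) + c_1
Substituting the second into the first: gamma(0) (1 - phi_1^2) = c_0 + phi_1 c_1, so
  gamma(0) = c_0 / (1 - phi_1^2) = 4 / (1 - (0.192)^2) = 4 / 0.963136 = 4.1531.
  gamma(1) = phi_1 gamma(0) = (0.192)(4.1531) = 0.797395.
Therefore gamma(1) = 0.7974 (to 4 decimal places).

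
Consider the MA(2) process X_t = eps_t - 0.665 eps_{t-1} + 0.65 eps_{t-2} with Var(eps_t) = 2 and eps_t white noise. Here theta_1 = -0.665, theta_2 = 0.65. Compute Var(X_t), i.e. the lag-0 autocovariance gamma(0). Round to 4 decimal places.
\gamma(0) = 3.7295

For an MA(q) process X_t = eps_t + sum_i theta_i eps_{t-i} with
Var(eps_t) = sigma^2, the variance is
  gamma(0) = sigma^2 * (1 + sum_i theta_i^2).
  sum_i theta_i^2 = (-0.665)^2 + (0.65)^2 = 0.442225 + 0.4225 = 0.864725.
  gamma(0) = 2 * (1 + 0.864725) = 2 * 1.864725 = 3.72945, which rounds to 3.7295.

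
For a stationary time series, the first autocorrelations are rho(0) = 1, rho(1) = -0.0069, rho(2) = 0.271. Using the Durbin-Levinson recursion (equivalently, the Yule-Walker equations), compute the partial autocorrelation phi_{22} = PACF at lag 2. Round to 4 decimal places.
\phi_{22} = 0.2710

The PACF at lag k is phi_{kk}, the last component of the solution
to the Yule-Walker system G_k phi = r_k where
  (G_k)_{ij} = rho(|i - j|), (r_k)_i = rho(i), i,j = 1..k.
Equivalently, Durbin-Levinson gives phi_{kk} iteratively:
  phi_{11} = rho(1)
  phi_{kk} = [rho(k) - sum_{j=1..k-1} phi_{k-1,j} rho(k-j)]
            / [1 - sum_{j=1..k-1} phi_{k-1,j} rho(j)],
  phi_{k,j} = phi_{k-1,j} - phi_{kk} phi_{k-1,k-j},  j = 1..k-1.
Step k = 1:
  phi_11 = rho(1) = -0.0069.
Step k = 2:
  phi_22 = [rho(2) - phi_11 rho(1)] / [1 - phi_11 rho(1)] = [0.271 - (-0.0069)(-0.0069)] / [1 - (-0.0069)(-0.0069)]
         = 0.27095239 / 0.99995239 = 0.271.
Therefore phi_{22} = 0.2710.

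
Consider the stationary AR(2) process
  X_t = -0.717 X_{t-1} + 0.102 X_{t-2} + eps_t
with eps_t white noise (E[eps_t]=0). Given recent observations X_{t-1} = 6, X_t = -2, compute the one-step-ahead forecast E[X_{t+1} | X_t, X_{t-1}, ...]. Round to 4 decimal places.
E[X_{t+1} \mid \mathcal F_t] = 2.0460

For an AR(p) model X_t = c + sum_i phi_i X_{t-i} + eps_t, the
one-step-ahead conditional mean is
  E[X_{t+1} | X_t, ...] = c + sum_i phi_i X_{t+1-i}.
Substitute known values:
  E[X_{t+1} | ...] = (-0.717) * (-2) + (0.102) * (6)
                   = 2.0460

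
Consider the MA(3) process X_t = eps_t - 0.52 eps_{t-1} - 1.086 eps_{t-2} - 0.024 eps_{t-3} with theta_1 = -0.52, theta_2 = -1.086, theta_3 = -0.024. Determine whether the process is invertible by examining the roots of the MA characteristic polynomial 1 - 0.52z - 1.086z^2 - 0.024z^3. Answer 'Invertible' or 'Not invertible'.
\text{Not invertible}

The MA(q) characteristic polynomial is P(z) = 1 - 0.52z - 1.086z^2 - 0.024z^3.
Invertibility requires all roots to lie outside the unit circle, i.e. |z| > 1 for every root.
Degree 3: look for a simple real root z0 first, then factor out (1 - z/z0) and solve the remaining quadratic.
Testing z0 = -1.25: P(-1.25) = 1 + (-0.52)(-1.25) + (-1.086)(-1.25)^2 + (-0.024)(-1.25)^3
  = 1 + (0.65) + (-1.696875) + (0.046875) = 0.  So z_0 = -1.25 is a root, |z_0| = 1.25.
Divide out the factor (1 + 0.8 z) = (1 - z/z0) (since 1/z0 = -0.8):
  P(z) = (1 + 0.8 z)(1 + (-1.32) z + (-0.03) z^2)
  [check: z-coef -1.32 - (-0.8) = -0.52; z^2-coef -0.03 - (-0.8)(-1.32) = -1.086; z^3-coef -(-0.8)(-0.03) = -0.024.]
Remaining roots from the quadratic factor 1 + (-1.32) z + (-0.03) z^2:
  Set 1 + (-1.32) z + (-0.03) z^2 = 0, i.e. a z^2 + b z + c = 0 with a = -0.03, b = -1.32, c = 1.
  Discriminant D = b^2 - 4ac = (-1.32)^2 - 4*(-0.03)*1 = 1.7424 - (-0.12) = 1.8624.
  D >= 0, so the roots are real: z = (-b +/- sqrt(D)) / (2a) = (1.32 +/- 1.364698) / (-0.06).
    z_1 = (1.32 + 1.364698) / (-0.06) = -44.745,   |z_1| = 44.745.
    z_2 = (1.32 - 1.364698) / (-0.06) = 0.745,   |z_2| = 0.745.
Moduli of all roots: 1.2500, 44.7450, 0.7450.
All moduli strictly greater than 1? No.
Verdict: Not invertible.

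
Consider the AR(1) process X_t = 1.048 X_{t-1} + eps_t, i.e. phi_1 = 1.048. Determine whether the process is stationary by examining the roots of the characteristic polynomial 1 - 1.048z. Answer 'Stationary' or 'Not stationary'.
\text{Not stationary}

The AR(p) characteristic polynomial is P(z) = 1 - 1.048z.
Stationarity requires all roots to lie outside the unit circle, i.e. |z| > 1 for every root.
This is linear in z: 1 + (-1.048) z = 0  =>  z = -1/(-1.048) = 0.954198,  |z| = 0.954198.
Moduli of all roots: 0.9542.
All moduli strictly greater than 1? No.
Verdict: Not stationary.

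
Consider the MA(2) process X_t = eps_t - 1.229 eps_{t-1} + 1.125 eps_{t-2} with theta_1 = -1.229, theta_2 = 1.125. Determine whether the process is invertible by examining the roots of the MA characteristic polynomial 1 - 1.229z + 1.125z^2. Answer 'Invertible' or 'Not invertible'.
\text{Not invertible}

The MA(q) characteristic polynomial is P(z) = 1 - 1.229z + 1.125z^2.
Invertibility requires all roots to lie outside the unit circle, i.e. |z| > 1 for every root.
Set 1 + (-1.229) z + (1.125) z^2 = 0, i.e. a z^2 + b z + c = 0 with a = 1.125, b = -1.229, c = 1.
Discriminant D = b^2 - 4ac = (-1.229)^2 - 4*(1.125)*1 = 1.510441 - (4.5) = -2.989559.
D < 0, so the roots are the complex-conjugate pair z = (-b +/- i sqrt(-D)) / (2a) = 0.5462 +/- 0.7685i.
For a conjugate pair |z|^2 = z * conj(z) = (product of roots) = c/a = 1/(1.125) = 0.888889, so |z| = sqrt(0.888889) = 0.9428 for both roots.
Moduli of all roots: 0.9428, 0.9428.
All moduli strictly greater than 1? No.
Verdict: Not invertible.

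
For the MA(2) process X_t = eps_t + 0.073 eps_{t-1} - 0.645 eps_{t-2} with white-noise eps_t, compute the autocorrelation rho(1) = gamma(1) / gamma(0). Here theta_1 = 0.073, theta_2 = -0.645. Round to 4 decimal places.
\rho(1) = 0.0182

For an MA(q) process with theta_0 = 1, the autocovariance is
  gamma(k) = sigma^2 * sum_{i=0..q-k} theta_i * theta_{i+k},
and rho(k) = gamma(k) / gamma(0). Sigma^2 cancels.
  numerator   = (1)*(0.073) + (0.073)*(-0.645) = 0.025915.
  denominator = (1)^2 + (0.073)^2 + (-0.645)^2 = 1.421354.
  rho(1) = 0.025915 / 1.421354 = 0.0182.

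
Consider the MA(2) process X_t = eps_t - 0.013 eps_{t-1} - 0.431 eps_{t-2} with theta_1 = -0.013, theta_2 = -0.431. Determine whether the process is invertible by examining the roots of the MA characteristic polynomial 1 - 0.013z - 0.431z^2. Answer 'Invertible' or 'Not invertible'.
\text{Invertible}

The MA(q) characteristic polynomial is P(z) = 1 - 0.013z - 0.431z^2.
Invertibility requires all roots to lie outside the unit circle, i.e. |z| > 1 for every root.
Set 1 + (-0.013) z + (-0.431) z^2 = 0, i.e. a z^2 + b z + c = 0 with a = -0.431, b = -0.013, c = 1.
Discriminant D = b^2 - 4ac = (-0.013)^2 - 4*(-0.431)*1 = 0.000169 - (-1.724) = 1.724169.
D >= 0, so the roots are real: z = (-b +/- sqrt(D)) / (2a) = (0.013 +/- 1.313076) / (-0.862).
  z_1 = (0.013 + 1.313076) / (-0.862) = -1.5384,   |z_1| = 1.5384.
  z_2 = (0.013 - 1.313076) / (-0.862) = 1.5082,   |z_2| = 1.5082.
Moduli of all roots: 1.5384, 1.5082.
All moduli strictly greater than 1? Yes.
Verdict: Invertible.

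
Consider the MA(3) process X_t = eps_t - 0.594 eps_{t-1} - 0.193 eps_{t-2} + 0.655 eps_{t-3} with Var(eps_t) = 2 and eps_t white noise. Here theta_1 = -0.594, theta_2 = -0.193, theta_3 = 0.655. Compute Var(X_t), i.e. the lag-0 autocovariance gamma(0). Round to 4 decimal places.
\gamma(0) = 3.6382

For an MA(q) process X_t = eps_t + sum_i theta_i eps_{t-i} with
Var(eps_t) = sigma^2, the variance is
  gamma(0) = sigma^2 * (1 + sum_i theta_i^2).
  sum_i theta_i^2 = (-0.594)^2 + (-0.193)^2 + (0.655)^2 = 0.352836 + 0.037249 + 0.429025 = 0.81911.
  gamma(0) = 2 * (1 + 0.81911) = 2 * 1.81911 = 3.63822, which rounds to 3.6382.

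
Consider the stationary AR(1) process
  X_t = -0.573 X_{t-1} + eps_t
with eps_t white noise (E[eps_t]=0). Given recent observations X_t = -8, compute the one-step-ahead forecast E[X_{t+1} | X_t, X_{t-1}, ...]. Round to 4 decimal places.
E[X_{t+1} \mid \mathcal F_t] = 4.5840

For an AR(p) model X_t = c + sum_i phi_i X_{t-i} + eps_t, the
one-step-ahead conditional mean is
  E[X_{t+1} | X_t, ...] = c + sum_i phi_i X_{t+1-i}.
Substitute known values:
  E[X_{t+1} | ...] = (-0.573) * (-8)
                   = 4.5840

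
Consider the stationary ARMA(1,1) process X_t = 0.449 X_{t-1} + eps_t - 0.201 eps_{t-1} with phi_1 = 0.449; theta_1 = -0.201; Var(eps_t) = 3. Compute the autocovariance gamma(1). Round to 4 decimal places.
\gamma(1) = 0.8478

Multiply the model equation by X_{t-k} and take expectations. With theta_0 = psi_0 = 1 and psi_j the MA(infinity) weights, this gives
  gamma(k) - sum_i phi_i gamma(k-i) = c_k,
  c_k = sigma^2 * sum_{j=k..q} theta_j psi_{j-k}   (c_k = 0 for k > q),
using gamma(-m) = gamma(m).
psi-weights needed (psi_j = theta_j + sum_i phi_i psi_{j-i}):
  psi_1 = theta_1 + phi_1 = -0.201 + (0.449) = 0.248
Right-hand sides:
  c_0 = sigma^2 (1 + theta_1 psi_1) = 3 * (1 + (-0.201)(0.248)) = 3 * 0.950152 = 2.850456
  c_1 = sigma^2 theta_1 = 3 * (-0.201) = -0.603
  c_2 = 0
Equations for k = 0 and k = 1 (AR order 1):
  gamma(0) = phi_1 gamma(1) + c_0
  gamma(1) = phi_1 gamma(0) + c_1
Substituting the second into the first: gamma(0) (1 - phi_1^2) = c_0 + phi_1 c_1, so
  gamma(0) = (c_0 + phi_1 c_1) / (1 - phi_1^2) = (2.850456 + (0.449)(-0.603)) / (1 - (0.449)^2) = 2.579709 / 0.798399 = 3.231102.
  gamma(1) = phi_1 gamma(0) + c_1 = (0.449)(3.231102) + (-0.603) = 0.847765.
Therefore gamma(1) = 0.8478 (to 4 decimal places).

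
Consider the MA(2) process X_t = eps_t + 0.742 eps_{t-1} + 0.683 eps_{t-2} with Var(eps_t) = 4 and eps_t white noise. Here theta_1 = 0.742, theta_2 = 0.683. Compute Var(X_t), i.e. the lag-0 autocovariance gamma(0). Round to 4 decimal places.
\gamma(0) = 8.0682

For an MA(q) process X_t = eps_t + sum_i theta_i eps_{t-i} with
Var(eps_t) = sigma^2, the variance is
  gamma(0) = sigma^2 * (1 + sum_i theta_i^2).
  sum_i theta_i^2 = (0.742)^2 + (0.683)^2 = 0.550564 + 0.466489 = 1.017053.
  gamma(0) = 4 * (1 + 1.017053) = 4 * 2.017053 = 8.068212, which rounds to 8.0682.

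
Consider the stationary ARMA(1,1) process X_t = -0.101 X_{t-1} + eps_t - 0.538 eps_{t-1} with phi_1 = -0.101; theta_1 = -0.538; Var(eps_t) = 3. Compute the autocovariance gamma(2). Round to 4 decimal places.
\gamma(2) = 0.2062

Multiply the model equation by X_{t-k} and take expectations. With theta_0 = psi_0 = 1 and psi_j the MA(infinity) weights, this gives
  gamma(k) - sum_i phi_i gamma(k-i) = c_k,
  c_k = sigma^2 * sum_{j=k..q} theta_j psi_{j-k}   (c_k = 0 for k > q),
using gamma(-m) = gamma(m).
psi-weights needed (psi_j = theta_j + sum_i phi_i psi_{j-i}):
  psi_1 = theta_1 + phi_1 = -0.538 + (-0.101) = -0.639
Right-hand sides:
  c_0 = sigma^2 (1 + theta_1 psi_1) = 3 * (1 + (-0.538)(-0.639)) = 3 * 1.343782 = 4.031346
  c_1 = sigma^2 theta_1 = 3 * (-0.538) = -1.614
  c_2 = 0
Equations for k = 0 and k = 1 (AR order 1):
  gamma(0) = phi_1 gamma(1) + c_0
  gamma(1) = phi_1 gamma(0) + c_1
Substituting the second into the first: gamma(0) (1 - phi_1^2) = c_0 + phi_1 c_1, so
  gamma(0) = (c_0 + phi_1 c_1) / (1 - phi_1^2) = (4.031346 + (-0.101)(-1.614)) / (1 - (-0.101)^2) = 4.19436 / 0.989799 = 4.237588.
  gamma(1) = phi_1 gamma(0) + c_1 = (-0.101)(4.237588) + (-1.614) = -2.041996.
For k = 2 (> q): gamma(2) = phi_1 gamma(1) = (-0.101)(-2.041996) = 0.206242.
Therefore gamma(2) = 0.2062 (to 4 decimal places).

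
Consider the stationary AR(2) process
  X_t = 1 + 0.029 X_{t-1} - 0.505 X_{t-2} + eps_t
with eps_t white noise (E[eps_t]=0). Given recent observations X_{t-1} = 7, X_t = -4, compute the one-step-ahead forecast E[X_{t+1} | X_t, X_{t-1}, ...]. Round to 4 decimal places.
E[X_{t+1} \mid \mathcal F_t] = -2.6510

For an AR(p) model X_t = c + sum_i phi_i X_{t-i} + eps_t, the
one-step-ahead conditional mean is
  E[X_{t+1} | X_t, ...] = c + sum_i phi_i X_{t+1-i}.
Substitute known values:
  E[X_{t+1} | ...] = 1 + (0.029) * (-4) + (-0.505) * (7)
                   = -2.6510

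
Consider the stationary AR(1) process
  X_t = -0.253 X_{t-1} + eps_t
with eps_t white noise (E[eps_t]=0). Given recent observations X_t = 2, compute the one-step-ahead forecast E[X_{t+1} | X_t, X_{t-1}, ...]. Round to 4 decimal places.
E[X_{t+1} \mid \mathcal F_t] = -0.5060

For an AR(p) model X_t = c + sum_i phi_i X_{t-i} + eps_t, the
one-step-ahead conditional mean is
  E[X_{t+1} | X_t, ...] = c + sum_i phi_i X_{t+1-i}.
Substitute known values:
  E[X_{t+1} | ...] = (-0.253) * (2)
                   = -0.5060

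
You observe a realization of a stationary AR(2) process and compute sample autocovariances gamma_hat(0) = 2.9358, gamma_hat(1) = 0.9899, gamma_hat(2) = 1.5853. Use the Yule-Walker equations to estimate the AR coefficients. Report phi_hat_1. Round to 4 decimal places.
\hat\phi_{1} = 0.1750

The Yule-Walker equations for an AR(p) process read, in matrix form,
  Gamma_p phi = r_p,   with   (Gamma_p)_{ij} = gamma(|i - j|),
                       (r_p)_i = gamma(i),   i,j = 1..p.
Substitute the sample gammas (Toeplitz matrix and right-hand side of size 2):
  Gamma_p = [[2.9358, 0.9899], [0.9899, 2.9358]]
  r_p     = [0.9899, 1.5853]
Written out:
  2.9358 phi_1 + 0.9899 phi_2 = 0.9899
  0.9899 phi_1 + 2.9358 phi_2 = 1.5853
Solve by Cramer's rule:
  det = gamma(0)^2 - gamma(1)^2 = (2.9358)^2 - (0.9899)^2 = 8.61892164 - 0.97990201 = 7.63901963
  phi_hat_1 = [gamma(1) gamma(0) - gamma(1) gamma(2)] / det = [(0.9899)(2.9358) - (0.9899)(1.5853)] / 7.63901963 = 1.33685995 / 7.63901963 = 0.175
  phi_hat_2 = [gamma(0) gamma(2) - gamma(1)^2] / det = [(2.9358)(1.5853) - (0.9899)^2] / 7.63901963 = 3.67422173 / 7.63901963 = 0.481
So phi_hat = [0.1750, 0.4810].
Therefore phi_hat_1 = 0.1750.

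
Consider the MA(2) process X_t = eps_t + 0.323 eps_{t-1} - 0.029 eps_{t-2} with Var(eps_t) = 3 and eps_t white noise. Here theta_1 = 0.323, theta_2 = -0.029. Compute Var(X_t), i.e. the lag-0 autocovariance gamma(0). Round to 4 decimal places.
\gamma(0) = 3.3155

For an MA(q) process X_t = eps_t + sum_i theta_i eps_{t-i} with
Var(eps_t) = sigma^2, the variance is
  gamma(0) = sigma^2 * (1 + sum_i theta_i^2).
  sum_i theta_i^2 = (0.323)^2 + (-0.029)^2 = 0.104329 + 0.000841 = 0.10517.
  gamma(0) = 3 * (1 + 0.10517) = 3 * 1.10517 = 3.31551, which rounds to 3.3155.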